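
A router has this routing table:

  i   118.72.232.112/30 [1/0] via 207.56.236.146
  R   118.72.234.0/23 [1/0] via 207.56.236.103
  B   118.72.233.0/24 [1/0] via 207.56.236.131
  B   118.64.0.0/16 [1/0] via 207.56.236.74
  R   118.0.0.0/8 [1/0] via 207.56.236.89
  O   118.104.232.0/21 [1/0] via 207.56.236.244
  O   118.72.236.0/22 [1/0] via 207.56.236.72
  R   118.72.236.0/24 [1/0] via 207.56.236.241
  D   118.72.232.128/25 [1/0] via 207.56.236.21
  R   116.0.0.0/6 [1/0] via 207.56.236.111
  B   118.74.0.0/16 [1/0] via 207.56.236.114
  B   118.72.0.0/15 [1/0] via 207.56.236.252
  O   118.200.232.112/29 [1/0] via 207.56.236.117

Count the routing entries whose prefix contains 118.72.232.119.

3

Prefixes containing 118.72.232.119:
  116.0.0.0/6 (116.0.0.0 - 119.255.255.255)
  118.0.0.0/8 (118.0.0.0 - 118.255.255.255)
  118.72.0.0/15 (118.72.0.0 - 118.73.255.255)
Total matching entries: 3.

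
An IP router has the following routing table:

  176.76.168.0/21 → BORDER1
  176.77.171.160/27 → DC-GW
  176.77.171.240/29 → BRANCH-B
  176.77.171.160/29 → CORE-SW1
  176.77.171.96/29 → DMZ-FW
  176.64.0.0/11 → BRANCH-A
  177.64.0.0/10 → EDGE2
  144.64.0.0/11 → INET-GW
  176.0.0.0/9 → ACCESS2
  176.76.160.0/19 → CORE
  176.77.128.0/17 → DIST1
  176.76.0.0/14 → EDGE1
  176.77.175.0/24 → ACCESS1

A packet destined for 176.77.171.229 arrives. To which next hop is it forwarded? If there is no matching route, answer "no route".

Routes whose prefix contains 176.77.171.229:
  176.0.0.0/9 (176.0.0.0 - 176.127.255.255) -> ACCESS2
  176.64.0.0/11 (176.64.0.0 - 176.95.255.255) -> BRANCH-A
  176.76.0.0/14 (176.76.0.0 - 176.79.255.255) -> EDGE1
  176.77.128.0/17 (176.77.128.0 - 176.77.255.255) -> DIST1
More-specific entries that do NOT match:
  176.77.171.240/29 (176.77.171.240 - 176.77.171.247) does not contain 176.77.171.229
  176.77.171.160/29 (176.77.171.160 - 176.77.171.167) does not contain 176.77.171.229
  176.77.171.96/29 (176.77.171.96 - 176.77.171.103) does not contain 176.77.171.229
  176.77.171.160/27 (176.77.171.160 - 176.77.171.191) does not contain 176.77.171.229
  176.77.175.0/24 (176.77.175.0 - 176.77.175.255) does not contain 176.77.171.229
  176.76.168.0/21 (176.76.168.0 - 176.76.175.255) does not contain 176.77.171.229
  176.76.160.0/19 (176.76.160.0 - 176.76.191.255) does not contain 176.77.171.229
Longest matching prefix is /17 -> next hop DIST1.

DIST1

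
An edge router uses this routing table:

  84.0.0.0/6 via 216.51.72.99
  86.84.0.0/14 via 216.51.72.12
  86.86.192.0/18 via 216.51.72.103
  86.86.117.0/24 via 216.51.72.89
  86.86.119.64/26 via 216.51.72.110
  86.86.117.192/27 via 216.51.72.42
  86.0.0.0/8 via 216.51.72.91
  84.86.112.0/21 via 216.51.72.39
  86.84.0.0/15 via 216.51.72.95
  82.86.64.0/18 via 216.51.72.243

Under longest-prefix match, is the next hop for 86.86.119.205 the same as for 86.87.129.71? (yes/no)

86.86.119.205: longest match 86.84.0.0/14 -> 216.51.72.12
86.87.129.71: longest match 86.84.0.0/14 -> 216.51.72.12

yes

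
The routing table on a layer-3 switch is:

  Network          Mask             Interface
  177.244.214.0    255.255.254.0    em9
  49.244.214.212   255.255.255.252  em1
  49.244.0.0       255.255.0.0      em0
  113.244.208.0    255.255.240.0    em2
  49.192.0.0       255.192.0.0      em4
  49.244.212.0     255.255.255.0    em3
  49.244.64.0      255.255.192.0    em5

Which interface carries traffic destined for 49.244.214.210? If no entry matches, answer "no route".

em0

Routes whose prefix contains 49.244.214.210:
  49.192.0.0/10 (49.192.0.0 - 49.255.255.255) -> em4
  49.244.0.0/16 (49.244.0.0 - 49.244.255.255) -> em0
More-specific entries that do NOT match:
  49.244.214.212/30 (49.244.214.212 - 49.244.214.215) does not contain 49.244.214.210
  49.244.212.0/24 (49.244.212.0 - 49.244.212.255) does not contain 49.244.214.210
  177.244.214.0/23 (177.244.214.0 - 177.244.215.255) does not contain 49.244.214.210
  113.244.208.0/20 (113.244.208.0 - 113.244.223.255) does not contain 49.244.214.210
  49.244.64.0/18 (49.244.64.0 - 49.244.127.255) does not contain 49.244.214.210
Longest matching prefix is /16 -> interface em0.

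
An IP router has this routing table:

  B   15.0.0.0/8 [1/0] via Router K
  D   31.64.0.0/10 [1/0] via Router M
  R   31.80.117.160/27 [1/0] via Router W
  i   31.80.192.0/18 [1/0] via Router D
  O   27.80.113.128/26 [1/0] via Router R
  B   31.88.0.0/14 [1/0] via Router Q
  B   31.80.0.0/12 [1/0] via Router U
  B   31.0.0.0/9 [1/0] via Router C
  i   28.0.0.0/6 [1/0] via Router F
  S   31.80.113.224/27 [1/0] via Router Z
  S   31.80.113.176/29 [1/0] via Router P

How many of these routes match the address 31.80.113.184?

4

Prefixes containing 31.80.113.184:
  28.0.0.0/6 (28.0.0.0 - 31.255.255.255)
  31.0.0.0/9 (31.0.0.0 - 31.127.255.255)
  31.64.0.0/10 (31.64.0.0 - 31.127.255.255)
  31.80.0.0/12 (31.80.0.0 - 31.95.255.255)
Total matching entries: 4.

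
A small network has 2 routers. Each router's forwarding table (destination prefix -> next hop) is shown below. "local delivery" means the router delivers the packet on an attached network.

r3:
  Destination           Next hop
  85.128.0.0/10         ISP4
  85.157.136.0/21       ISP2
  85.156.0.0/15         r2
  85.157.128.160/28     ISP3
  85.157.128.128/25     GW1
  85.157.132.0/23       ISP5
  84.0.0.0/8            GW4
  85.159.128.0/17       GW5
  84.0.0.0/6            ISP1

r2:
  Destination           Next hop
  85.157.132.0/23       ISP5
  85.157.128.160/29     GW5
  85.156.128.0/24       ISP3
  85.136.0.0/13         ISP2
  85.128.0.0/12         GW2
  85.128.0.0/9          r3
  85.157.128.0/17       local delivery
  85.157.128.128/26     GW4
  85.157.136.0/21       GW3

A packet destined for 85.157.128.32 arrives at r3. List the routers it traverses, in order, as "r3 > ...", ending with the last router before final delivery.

r3 > r2

At r3: longest match for 85.157.128.32 is 85.156.0.0/15 -> r2
At r2: longest match for 85.157.128.32 is 85.157.128.0/17 -> local delivery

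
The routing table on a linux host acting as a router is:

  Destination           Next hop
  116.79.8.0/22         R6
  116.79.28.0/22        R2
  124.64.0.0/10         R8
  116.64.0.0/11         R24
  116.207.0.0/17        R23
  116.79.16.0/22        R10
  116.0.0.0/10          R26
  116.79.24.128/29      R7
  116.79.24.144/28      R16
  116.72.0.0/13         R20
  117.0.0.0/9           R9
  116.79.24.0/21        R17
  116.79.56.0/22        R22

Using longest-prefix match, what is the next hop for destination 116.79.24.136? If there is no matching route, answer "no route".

Routes whose prefix contains 116.79.24.136:
  116.64.0.0/11 (116.64.0.0 - 116.95.255.255) -> R24
  116.72.0.0/13 (116.72.0.0 - 116.79.255.255) -> R20
  116.79.24.0/21 (116.79.24.0 - 116.79.31.255) -> R17
More-specific entries that do NOT match:
  116.79.24.128/29 (116.79.24.128 - 116.79.24.135) does not contain 116.79.24.136
  116.79.24.144/28 (116.79.24.144 - 116.79.24.159) does not contain 116.79.24.136
  116.79.8.0/22 (116.79.8.0 - 116.79.11.255) does not contain 116.79.24.136
  116.79.28.0/22 (116.79.28.0 - 116.79.31.255) does not contain 116.79.24.136
  116.79.16.0/22 (116.79.16.0 - 116.79.19.255) does not contain 116.79.24.136
  116.79.56.0/22 (116.79.56.0 - 116.79.59.255) does not contain 116.79.24.136
Longest matching prefix is /21 -> next hop R17.

R17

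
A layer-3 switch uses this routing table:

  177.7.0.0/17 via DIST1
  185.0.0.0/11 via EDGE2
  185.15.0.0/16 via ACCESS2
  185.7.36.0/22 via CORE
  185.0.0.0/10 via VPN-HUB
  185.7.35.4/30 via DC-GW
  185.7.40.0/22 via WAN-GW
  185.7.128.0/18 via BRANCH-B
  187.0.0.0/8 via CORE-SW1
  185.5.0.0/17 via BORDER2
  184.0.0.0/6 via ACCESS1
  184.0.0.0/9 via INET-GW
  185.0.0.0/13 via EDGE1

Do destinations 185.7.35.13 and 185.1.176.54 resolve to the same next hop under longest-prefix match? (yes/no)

yes

185.7.35.13: longest match 185.0.0.0/13 -> EDGE1
185.1.176.54: longest match 185.0.0.0/13 -> EDGE1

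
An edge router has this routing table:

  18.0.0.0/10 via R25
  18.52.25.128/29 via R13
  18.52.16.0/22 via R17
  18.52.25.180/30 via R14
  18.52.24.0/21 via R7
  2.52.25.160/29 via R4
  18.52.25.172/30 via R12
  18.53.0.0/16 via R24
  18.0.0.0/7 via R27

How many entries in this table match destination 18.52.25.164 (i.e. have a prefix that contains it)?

Prefixes containing 18.52.25.164:
  18.0.0.0/7 (18.0.0.0 - 19.255.255.255)
  18.0.0.0/10 (18.0.0.0 - 18.63.255.255)
  18.52.24.0/21 (18.52.24.0 - 18.52.31.255)
Total matching entries: 3.

3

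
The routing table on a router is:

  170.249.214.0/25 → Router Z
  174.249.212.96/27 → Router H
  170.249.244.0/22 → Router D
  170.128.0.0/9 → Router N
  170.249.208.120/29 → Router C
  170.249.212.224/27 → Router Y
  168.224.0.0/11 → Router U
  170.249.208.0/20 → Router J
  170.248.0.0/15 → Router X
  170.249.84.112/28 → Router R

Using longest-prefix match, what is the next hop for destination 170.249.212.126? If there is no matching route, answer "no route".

Router J

Routes whose prefix contains 170.249.212.126:
  170.128.0.0/9 (170.128.0.0 - 170.255.255.255) -> Router N
  170.248.0.0/15 (170.248.0.0 - 170.249.255.255) -> Router X
  170.249.208.0/20 (170.249.208.0 - 170.249.223.255) -> Router J
More-specific entries that do NOT match:
  170.249.208.120/29 (170.249.208.120 - 170.249.208.127) does not contain 170.249.212.126
  170.249.84.112/28 (170.249.84.112 - 170.249.84.127) does not contain 170.249.212.126
  174.249.212.96/27 (174.249.212.96 - 174.249.212.127) does not contain 170.249.212.126
  170.249.212.224/27 (170.249.212.224 - 170.249.212.255) does not contain 170.249.212.126
  170.249.214.0/25 (170.249.214.0 - 170.249.214.127) does not contain 170.249.212.126
  170.249.244.0/22 (170.249.244.0 - 170.249.247.255) does not contain 170.249.212.126
Longest matching prefix is /20 -> next hop Router J.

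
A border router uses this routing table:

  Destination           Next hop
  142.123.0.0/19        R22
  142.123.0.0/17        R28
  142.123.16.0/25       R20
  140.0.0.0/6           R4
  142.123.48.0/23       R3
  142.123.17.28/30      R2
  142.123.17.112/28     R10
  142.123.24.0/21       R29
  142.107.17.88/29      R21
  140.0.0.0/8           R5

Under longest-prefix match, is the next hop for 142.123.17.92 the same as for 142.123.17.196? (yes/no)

yes

142.123.17.92: longest match 142.123.0.0/19 -> R22
142.123.17.196: longest match 142.123.0.0/19 -> R22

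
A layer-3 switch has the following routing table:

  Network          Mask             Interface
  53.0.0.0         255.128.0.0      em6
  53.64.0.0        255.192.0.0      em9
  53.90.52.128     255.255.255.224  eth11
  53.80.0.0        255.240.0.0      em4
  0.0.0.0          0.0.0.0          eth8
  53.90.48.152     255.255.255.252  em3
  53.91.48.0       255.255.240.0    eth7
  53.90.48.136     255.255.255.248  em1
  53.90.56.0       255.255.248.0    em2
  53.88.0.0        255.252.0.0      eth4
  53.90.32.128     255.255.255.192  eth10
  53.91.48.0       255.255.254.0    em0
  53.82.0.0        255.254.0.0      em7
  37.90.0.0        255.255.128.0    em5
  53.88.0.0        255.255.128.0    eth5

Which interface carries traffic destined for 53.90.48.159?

eth4

Routes whose prefix contains 53.90.48.159:
  0.0.0.0/0 (default, matches everything) -> eth8
  53.0.0.0/9 (53.0.0.0 - 53.127.255.255) -> em6
  53.64.0.0/10 (53.64.0.0 - 53.127.255.255) -> em9
  53.80.0.0/12 (53.80.0.0 - 53.95.255.255) -> em4
  53.88.0.0/14 (53.88.0.0 - 53.91.255.255) -> eth4
More-specific entries that do NOT match:
  53.90.48.152/30 (53.90.48.152 - 53.90.48.155) does not contain 53.90.48.159
  53.90.48.136/29 (53.90.48.136 - 53.90.48.143) does not contain 53.90.48.159
  53.90.52.128/27 (53.90.52.128 - 53.90.52.159) does not contain 53.90.48.159
  53.90.32.128/26 (53.90.32.128 - 53.90.32.191) does not contain 53.90.48.159
  53.91.48.0/23 (53.91.48.0 - 53.91.49.255) does not contain 53.90.48.159
  53.90.56.0/21 (53.90.56.0 - 53.90.63.255) does not contain 53.90.48.159
  53.91.48.0/20 (53.91.48.0 - 53.91.63.255) does not contain 53.90.48.159
  37.90.0.0/17 (37.90.0.0 - 37.90.127.255) does not contain 53.90.48.159
  53.88.0.0/17 (53.88.0.0 - 53.88.127.255) does not contain 53.90.48.159
  53.82.0.0/15 (53.82.0.0 - 53.83.255.255) does not contain 53.90.48.159
Longest matching prefix is /14 -> interface eth4.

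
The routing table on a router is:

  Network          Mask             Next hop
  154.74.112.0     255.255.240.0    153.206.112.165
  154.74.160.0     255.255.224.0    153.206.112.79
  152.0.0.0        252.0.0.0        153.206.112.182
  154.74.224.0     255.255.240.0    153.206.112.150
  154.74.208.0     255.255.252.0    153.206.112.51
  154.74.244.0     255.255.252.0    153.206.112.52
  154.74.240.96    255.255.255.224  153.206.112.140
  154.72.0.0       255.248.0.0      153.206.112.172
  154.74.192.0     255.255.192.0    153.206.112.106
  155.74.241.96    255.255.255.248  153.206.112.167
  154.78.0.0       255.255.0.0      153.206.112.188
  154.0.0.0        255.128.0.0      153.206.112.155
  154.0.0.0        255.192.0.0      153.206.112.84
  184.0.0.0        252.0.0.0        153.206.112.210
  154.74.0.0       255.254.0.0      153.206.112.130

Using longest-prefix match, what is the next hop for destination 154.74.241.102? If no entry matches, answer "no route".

153.206.112.106

Routes whose prefix contains 154.74.241.102:
  152.0.0.0/6 (152.0.0.0 - 155.255.255.255) -> 153.206.112.182
  154.0.0.0/9 (154.0.0.0 - 154.127.255.255) -> 153.206.112.155
  154.72.0.0/13 (154.72.0.0 - 154.79.255.255) -> 153.206.112.172
  154.74.0.0/15 (154.74.0.0 - 154.75.255.255) -> 153.206.112.130
  154.74.192.0/18 (154.74.192.0 - 154.74.255.255) -> 153.206.112.106
More-specific entries that do NOT match:
  155.74.241.96/29 (155.74.241.96 - 155.74.241.103) does not contain 154.74.241.102
  154.74.240.96/27 (154.74.240.96 - 154.74.240.127) does not contain 154.74.241.102
  154.74.208.0/22 (154.74.208.0 - 154.74.211.255) does not contain 154.74.241.102
  154.74.244.0/22 (154.74.244.0 - 154.74.247.255) does not contain 154.74.241.102
  154.74.112.0/20 (154.74.112.0 - 154.74.127.255) does not contain 154.74.241.102
  154.74.224.0/20 (154.74.224.0 - 154.74.239.255) does not contain 154.74.241.102
  154.74.160.0/19 (154.74.160.0 - 154.74.191.255) does not contain 154.74.241.102
Longest matching prefix is /18 -> next hop 153.206.112.106.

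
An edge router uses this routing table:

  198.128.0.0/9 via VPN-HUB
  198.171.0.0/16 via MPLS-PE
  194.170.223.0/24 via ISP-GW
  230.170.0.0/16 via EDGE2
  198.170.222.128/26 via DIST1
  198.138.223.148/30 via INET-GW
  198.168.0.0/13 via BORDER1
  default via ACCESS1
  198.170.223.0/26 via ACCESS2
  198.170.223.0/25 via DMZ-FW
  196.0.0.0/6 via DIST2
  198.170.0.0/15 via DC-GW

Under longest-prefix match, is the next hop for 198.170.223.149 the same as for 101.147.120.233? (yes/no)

198.170.223.149: longest match 198.170.0.0/15 -> DC-GW
101.147.120.233: longest match 0.0.0.0/0 -> ACCESS1

no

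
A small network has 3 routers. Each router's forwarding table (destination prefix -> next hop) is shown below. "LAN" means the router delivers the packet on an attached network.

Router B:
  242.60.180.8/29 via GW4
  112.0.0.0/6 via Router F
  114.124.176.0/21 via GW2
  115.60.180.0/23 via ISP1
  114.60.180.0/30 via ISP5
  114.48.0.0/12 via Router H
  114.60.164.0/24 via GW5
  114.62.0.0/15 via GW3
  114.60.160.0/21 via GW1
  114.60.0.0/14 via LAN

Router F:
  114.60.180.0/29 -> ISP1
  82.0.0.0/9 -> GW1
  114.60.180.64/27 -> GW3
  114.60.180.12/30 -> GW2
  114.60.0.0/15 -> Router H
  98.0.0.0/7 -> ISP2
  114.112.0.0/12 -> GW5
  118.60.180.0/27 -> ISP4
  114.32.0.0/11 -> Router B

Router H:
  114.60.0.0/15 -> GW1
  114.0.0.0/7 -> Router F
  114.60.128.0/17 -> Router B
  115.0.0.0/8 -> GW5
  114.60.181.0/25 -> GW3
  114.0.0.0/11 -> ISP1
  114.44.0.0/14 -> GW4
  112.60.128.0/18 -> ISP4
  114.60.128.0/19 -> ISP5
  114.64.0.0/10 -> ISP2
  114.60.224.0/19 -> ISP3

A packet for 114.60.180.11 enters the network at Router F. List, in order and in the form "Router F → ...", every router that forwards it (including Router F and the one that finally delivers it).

Router F → Router H → Router B

At Router F: longest match for 114.60.180.11 is 114.60.0.0/15 -> Router H
At Router H: longest match for 114.60.180.11 is 114.60.128.0/17 -> Router B
At Router B: longest match for 114.60.180.11 is 114.60.0.0/14 -> LAN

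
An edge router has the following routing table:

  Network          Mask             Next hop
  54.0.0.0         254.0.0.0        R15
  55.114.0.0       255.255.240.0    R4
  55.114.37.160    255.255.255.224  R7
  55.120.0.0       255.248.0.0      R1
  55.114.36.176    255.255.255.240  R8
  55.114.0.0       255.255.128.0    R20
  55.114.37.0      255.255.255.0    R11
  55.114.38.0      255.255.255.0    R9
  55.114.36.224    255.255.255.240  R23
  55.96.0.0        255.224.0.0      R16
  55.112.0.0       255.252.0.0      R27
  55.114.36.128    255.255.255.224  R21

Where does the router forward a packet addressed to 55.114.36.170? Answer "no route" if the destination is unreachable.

R20

Routes whose prefix contains 55.114.36.170:
  54.0.0.0/7 (54.0.0.0 - 55.255.255.255) -> R15
  55.96.0.0/11 (55.96.0.0 - 55.127.255.255) -> R16
  55.112.0.0/14 (55.112.0.0 - 55.115.255.255) -> R27
  55.114.0.0/17 (55.114.0.0 - 55.114.127.255) -> R20
More-specific entries that do NOT match:
  55.114.36.176/28 (55.114.36.176 - 55.114.36.191) does not contain 55.114.36.170
  55.114.36.224/28 (55.114.36.224 - 55.114.36.239) does not contain 55.114.36.170
  55.114.37.160/27 (55.114.37.160 - 55.114.37.191) does not contain 55.114.36.170
  55.114.36.128/27 (55.114.36.128 - 55.114.36.159) does not contain 55.114.36.170
  55.114.37.0/24 (55.114.37.0 - 55.114.37.255) does not contain 55.114.36.170
  55.114.38.0/24 (55.114.38.0 - 55.114.38.255) does not contain 55.114.36.170
  55.114.0.0/20 (55.114.0.0 - 55.114.15.255) does not contain 55.114.36.170
Longest matching prefix is /17 -> next hop R20.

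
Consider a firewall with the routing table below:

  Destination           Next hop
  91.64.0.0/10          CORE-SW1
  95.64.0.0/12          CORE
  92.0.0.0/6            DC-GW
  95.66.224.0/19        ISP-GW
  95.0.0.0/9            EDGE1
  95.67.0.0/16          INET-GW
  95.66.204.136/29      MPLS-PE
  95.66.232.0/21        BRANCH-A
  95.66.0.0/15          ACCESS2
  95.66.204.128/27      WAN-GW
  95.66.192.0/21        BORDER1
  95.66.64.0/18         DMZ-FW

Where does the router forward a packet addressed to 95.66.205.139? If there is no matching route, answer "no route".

Routes whose prefix contains 95.66.205.139:
  92.0.0.0/6 (92.0.0.0 - 95.255.255.255) -> DC-GW
  95.0.0.0/9 (95.0.0.0 - 95.127.255.255) -> EDGE1
  95.64.0.0/12 (95.64.0.0 - 95.79.255.255) -> CORE
  95.66.0.0/15 (95.66.0.0 - 95.67.255.255) -> ACCESS2
More-specific entries that do NOT match:
  95.66.204.136/29 (95.66.204.136 - 95.66.204.143) does not contain 95.66.205.139
  95.66.204.128/27 (95.66.204.128 - 95.66.204.159) does not contain 95.66.205.139
  95.66.232.0/21 (95.66.232.0 - 95.66.239.255) does not contain 95.66.205.139
  95.66.192.0/21 (95.66.192.0 - 95.66.199.255) does not contain 95.66.205.139
  95.66.224.0/19 (95.66.224.0 - 95.66.255.255) does not contain 95.66.205.139
  95.66.64.0/18 (95.66.64.0 - 95.66.127.255) does not contain 95.66.205.139
  95.67.0.0/16 (95.67.0.0 - 95.67.255.255) does not contain 95.66.205.139
Longest matching prefix is /15 -> next hop ACCESS2.

ACCESS2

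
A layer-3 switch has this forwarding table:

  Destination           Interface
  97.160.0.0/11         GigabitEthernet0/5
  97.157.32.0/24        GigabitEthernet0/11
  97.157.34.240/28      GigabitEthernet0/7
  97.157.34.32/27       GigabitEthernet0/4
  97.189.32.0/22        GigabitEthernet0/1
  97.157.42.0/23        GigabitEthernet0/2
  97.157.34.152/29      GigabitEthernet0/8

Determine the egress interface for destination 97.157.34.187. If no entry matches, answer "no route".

no route

No entry's prefix contains 97.157.34.187; there is no default route.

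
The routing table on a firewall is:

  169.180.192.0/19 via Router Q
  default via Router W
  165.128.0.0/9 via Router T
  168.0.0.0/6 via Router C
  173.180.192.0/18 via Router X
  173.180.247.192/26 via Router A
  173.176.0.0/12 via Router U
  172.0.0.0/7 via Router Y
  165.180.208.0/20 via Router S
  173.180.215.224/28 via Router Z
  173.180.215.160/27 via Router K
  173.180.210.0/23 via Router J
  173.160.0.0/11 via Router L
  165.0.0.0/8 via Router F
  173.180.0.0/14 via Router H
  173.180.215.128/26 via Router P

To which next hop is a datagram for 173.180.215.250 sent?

Router X

Routes whose prefix contains 173.180.215.250:
  0.0.0.0/0 (default, matches everything) -> Router W
  172.0.0.0/7 (172.0.0.0 - 173.255.255.255) -> Router Y
  173.160.0.0/11 (173.160.0.0 - 173.191.255.255) -> Router L
  173.176.0.0/12 (173.176.0.0 - 173.191.255.255) -> Router U
  173.180.0.0/14 (173.180.0.0 - 173.183.255.255) -> Router H
  173.180.192.0/18 (173.180.192.0 - 173.180.255.255) -> Router X
More-specific entries that do NOT match:
  173.180.215.224/28 (173.180.215.224 - 173.180.215.239) does not contain 173.180.215.250
  173.180.215.160/27 (173.180.215.160 - 173.180.215.191) does not contain 173.180.215.250
  173.180.247.192/26 (173.180.247.192 - 173.180.247.255) does not contain 173.180.215.250
  173.180.215.128/26 (173.180.215.128 - 173.180.215.191) does not contain 173.180.215.250
  173.180.210.0/23 (173.180.210.0 - 173.180.211.255) does not contain 173.180.215.250
  165.180.208.0/20 (165.180.208.0 - 165.180.223.255) does not contain 173.180.215.250
  169.180.192.0/19 (169.180.192.0 - 169.180.223.255) does not contain 173.180.215.250
Longest matching prefix is /18 -> next hop Router X.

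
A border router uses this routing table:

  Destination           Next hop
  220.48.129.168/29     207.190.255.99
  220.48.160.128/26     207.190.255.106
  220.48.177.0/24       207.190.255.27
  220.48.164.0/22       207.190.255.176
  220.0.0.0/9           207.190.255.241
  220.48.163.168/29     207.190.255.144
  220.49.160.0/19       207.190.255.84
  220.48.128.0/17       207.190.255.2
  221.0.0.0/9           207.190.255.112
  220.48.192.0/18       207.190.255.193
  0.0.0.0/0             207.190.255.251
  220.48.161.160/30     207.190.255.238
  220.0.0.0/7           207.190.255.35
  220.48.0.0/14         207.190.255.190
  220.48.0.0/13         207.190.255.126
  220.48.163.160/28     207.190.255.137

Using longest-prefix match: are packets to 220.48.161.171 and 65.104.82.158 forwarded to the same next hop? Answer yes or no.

220.48.161.171: longest match 220.48.128.0/17 -> 207.190.255.2
65.104.82.158: longest match 0.0.0.0/0 -> 207.190.255.251

no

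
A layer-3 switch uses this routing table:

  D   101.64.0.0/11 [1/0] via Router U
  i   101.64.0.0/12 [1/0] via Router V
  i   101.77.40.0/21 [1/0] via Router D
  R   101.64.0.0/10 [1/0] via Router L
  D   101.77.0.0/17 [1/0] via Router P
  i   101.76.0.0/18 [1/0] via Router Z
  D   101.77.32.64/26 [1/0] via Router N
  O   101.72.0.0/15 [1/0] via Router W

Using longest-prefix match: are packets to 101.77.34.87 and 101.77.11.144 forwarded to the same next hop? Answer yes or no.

yes

101.77.34.87: longest match 101.77.0.0/17 -> Router P
101.77.11.144: longest match 101.77.0.0/17 -> Router P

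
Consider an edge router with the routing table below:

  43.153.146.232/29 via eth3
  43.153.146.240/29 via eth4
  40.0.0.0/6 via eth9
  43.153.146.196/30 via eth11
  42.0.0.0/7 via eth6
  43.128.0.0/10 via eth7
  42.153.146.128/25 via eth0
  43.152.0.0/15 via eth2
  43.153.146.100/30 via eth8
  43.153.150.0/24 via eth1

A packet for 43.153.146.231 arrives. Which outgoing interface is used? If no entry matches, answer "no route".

eth2

Routes whose prefix contains 43.153.146.231:
  40.0.0.0/6 (40.0.0.0 - 43.255.255.255) -> eth9
  42.0.0.0/7 (42.0.0.0 - 43.255.255.255) -> eth6
  43.128.0.0/10 (43.128.0.0 - 43.191.255.255) -> eth7
  43.152.0.0/15 (43.152.0.0 - 43.153.255.255) -> eth2
More-specific entries that do NOT match:
  43.153.146.196/30 (43.153.146.196 - 43.153.146.199) does not contain 43.153.146.231
  43.153.146.100/30 (43.153.146.100 - 43.153.146.103) does not contain 43.153.146.231
  43.153.146.232/29 (43.153.146.232 - 43.153.146.239) does not contain 43.153.146.231
  43.153.146.240/29 (43.153.146.240 - 43.153.146.247) does not contain 43.153.146.231
  42.153.146.128/25 (42.153.146.128 - 42.153.146.255) does not contain 43.153.146.231
  43.153.150.0/24 (43.153.150.0 - 43.153.150.255) does not contain 43.153.146.231
Longest matching prefix is /15 -> interface eth2.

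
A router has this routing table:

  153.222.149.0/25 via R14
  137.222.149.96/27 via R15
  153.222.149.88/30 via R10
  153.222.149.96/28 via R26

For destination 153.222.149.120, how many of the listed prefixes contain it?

Prefixes containing 153.222.149.120:
  153.222.149.0/25 (153.222.149.0 - 153.222.149.127)
Total matching entries: 1.

1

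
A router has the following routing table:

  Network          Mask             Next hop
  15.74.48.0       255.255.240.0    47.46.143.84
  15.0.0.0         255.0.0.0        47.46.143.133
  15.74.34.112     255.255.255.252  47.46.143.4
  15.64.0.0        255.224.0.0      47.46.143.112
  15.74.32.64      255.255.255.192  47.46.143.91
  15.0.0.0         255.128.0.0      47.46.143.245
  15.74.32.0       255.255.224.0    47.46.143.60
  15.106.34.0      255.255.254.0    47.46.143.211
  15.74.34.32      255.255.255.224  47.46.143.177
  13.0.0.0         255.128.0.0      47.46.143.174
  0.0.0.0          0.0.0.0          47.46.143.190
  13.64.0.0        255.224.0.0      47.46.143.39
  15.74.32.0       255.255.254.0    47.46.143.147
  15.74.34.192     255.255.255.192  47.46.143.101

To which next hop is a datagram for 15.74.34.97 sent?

Routes whose prefix contains 15.74.34.97:
  0.0.0.0/0 (default, matches everything) -> 47.46.143.190
  15.0.0.0/8 (15.0.0.0 - 15.255.255.255) -> 47.46.143.133
  15.0.0.0/9 (15.0.0.0 - 15.127.255.255) -> 47.46.143.245
  15.64.0.0/11 (15.64.0.0 - 15.95.255.255) -> 47.46.143.112
  15.74.32.0/19 (15.74.32.0 - 15.74.63.255) -> 47.46.143.60
More-specific entries that do NOT match:
  15.74.34.112/30 (15.74.34.112 - 15.74.34.115) does not contain 15.74.34.97
  15.74.34.32/27 (15.74.34.32 - 15.74.34.63) does not contain 15.74.34.97
  15.74.32.64/26 (15.74.32.64 - 15.74.32.127) does not contain 15.74.34.97
  15.74.34.192/26 (15.74.34.192 - 15.74.34.255) does not contain 15.74.34.97
  15.106.34.0/23 (15.106.34.0 - 15.106.35.255) does not contain 15.74.34.97
  15.74.32.0/23 (15.74.32.0 - 15.74.33.255) does not contain 15.74.34.97
  15.74.48.0/20 (15.74.48.0 - 15.74.63.255) does not contain 15.74.34.97
Longest matching prefix is /19 -> next hop 47.46.143.60.

47.46.143.60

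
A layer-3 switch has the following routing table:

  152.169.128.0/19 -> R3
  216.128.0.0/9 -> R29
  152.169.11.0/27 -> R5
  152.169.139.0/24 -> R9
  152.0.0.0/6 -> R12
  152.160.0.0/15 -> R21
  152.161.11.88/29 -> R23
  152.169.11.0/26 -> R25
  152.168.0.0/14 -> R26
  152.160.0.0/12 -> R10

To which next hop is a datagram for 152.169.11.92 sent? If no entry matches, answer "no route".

R26

Routes whose prefix contains 152.169.11.92:
  152.0.0.0/6 (152.0.0.0 - 155.255.255.255) -> R12
  152.160.0.0/12 (152.160.0.0 - 152.175.255.255) -> R10
  152.168.0.0/14 (152.168.0.0 - 152.171.255.255) -> R26
More-specific entries that do NOT match:
  152.161.11.88/29 (152.161.11.88 - 152.161.11.95) does not contain 152.169.11.92
  152.169.11.0/27 (152.169.11.0 - 152.169.11.31) does not contain 152.169.11.92
  152.169.11.0/26 (152.169.11.0 - 152.169.11.63) does not contain 152.169.11.92
  152.169.139.0/24 (152.169.139.0 - 152.169.139.255) does not contain 152.169.11.92
  152.169.128.0/19 (152.169.128.0 - 152.169.159.255) does not contain 152.169.11.92
  152.160.0.0/15 (152.160.0.0 - 152.161.255.255) does not contain 152.169.11.92
Longest matching prefix is /14 -> next hop R26.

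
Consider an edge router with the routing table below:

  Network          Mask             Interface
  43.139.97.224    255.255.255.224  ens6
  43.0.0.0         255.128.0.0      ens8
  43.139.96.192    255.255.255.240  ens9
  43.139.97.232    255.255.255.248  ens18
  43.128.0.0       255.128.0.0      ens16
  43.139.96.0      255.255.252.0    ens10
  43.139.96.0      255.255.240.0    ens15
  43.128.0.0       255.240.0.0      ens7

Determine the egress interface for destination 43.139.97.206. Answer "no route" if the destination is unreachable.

ens10

Routes whose prefix contains 43.139.97.206:
  43.128.0.0/9 (43.128.0.0 - 43.255.255.255) -> ens16
  43.128.0.0/12 (43.128.0.0 - 43.143.255.255) -> ens7
  43.139.96.0/20 (43.139.96.0 - 43.139.111.255) -> ens15
  43.139.96.0/22 (43.139.96.0 - 43.139.99.255) -> ens10
More-specific entries that do NOT match:
  43.139.97.232/29 (43.139.97.232 - 43.139.97.239) does not contain 43.139.97.206
  43.139.96.192/28 (43.139.96.192 - 43.139.96.207) does not contain 43.139.97.206
  43.139.97.224/27 (43.139.97.224 - 43.139.97.255) does not contain 43.139.97.206
Longest matching prefix is /22 -> interface ens10.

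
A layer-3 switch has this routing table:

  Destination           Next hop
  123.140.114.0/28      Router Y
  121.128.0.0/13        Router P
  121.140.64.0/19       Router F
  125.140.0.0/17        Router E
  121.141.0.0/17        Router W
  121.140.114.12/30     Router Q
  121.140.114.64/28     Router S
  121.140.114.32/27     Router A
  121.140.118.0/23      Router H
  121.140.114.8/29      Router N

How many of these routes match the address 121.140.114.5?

0

No listed prefix contains 121.140.114.5.
Total matching entries: 0.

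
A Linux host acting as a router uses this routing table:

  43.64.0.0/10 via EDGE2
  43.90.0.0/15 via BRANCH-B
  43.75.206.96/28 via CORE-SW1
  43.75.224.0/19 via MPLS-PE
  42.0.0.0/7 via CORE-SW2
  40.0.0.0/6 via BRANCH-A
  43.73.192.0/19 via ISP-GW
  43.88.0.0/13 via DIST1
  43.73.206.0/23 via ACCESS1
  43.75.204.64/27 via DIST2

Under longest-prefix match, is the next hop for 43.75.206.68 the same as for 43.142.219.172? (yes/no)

43.75.206.68: longest match 43.64.0.0/10 -> EDGE2
43.142.219.172: longest match 42.0.0.0/7 -> CORE-SW2

no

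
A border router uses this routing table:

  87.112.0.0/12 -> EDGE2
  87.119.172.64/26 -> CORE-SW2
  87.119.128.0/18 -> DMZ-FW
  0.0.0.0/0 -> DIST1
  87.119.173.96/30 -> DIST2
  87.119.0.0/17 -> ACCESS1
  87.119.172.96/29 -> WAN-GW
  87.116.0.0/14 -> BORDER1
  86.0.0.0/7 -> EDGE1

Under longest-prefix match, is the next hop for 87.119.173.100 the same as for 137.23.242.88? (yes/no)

no

87.119.173.100: longest match 87.119.128.0/18 -> DMZ-FW
137.23.242.88: longest match 0.0.0.0/0 -> DIST1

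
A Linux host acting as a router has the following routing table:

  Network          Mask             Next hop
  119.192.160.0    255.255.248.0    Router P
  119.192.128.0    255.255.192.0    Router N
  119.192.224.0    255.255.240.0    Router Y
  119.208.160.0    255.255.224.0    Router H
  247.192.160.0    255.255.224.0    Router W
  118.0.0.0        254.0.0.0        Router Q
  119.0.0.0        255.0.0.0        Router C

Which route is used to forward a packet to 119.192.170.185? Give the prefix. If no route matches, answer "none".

119.192.128.0/18

Entries matching 119.192.170.185:
  118.0.0.0/7 (118.0.0.0 - 119.255.255.255)
  119.0.0.0/8 (119.0.0.0 - 119.255.255.255)
  119.192.128.0/18 (119.192.128.0 - 119.192.191.255)
Most specific is 119.192.128.0/18.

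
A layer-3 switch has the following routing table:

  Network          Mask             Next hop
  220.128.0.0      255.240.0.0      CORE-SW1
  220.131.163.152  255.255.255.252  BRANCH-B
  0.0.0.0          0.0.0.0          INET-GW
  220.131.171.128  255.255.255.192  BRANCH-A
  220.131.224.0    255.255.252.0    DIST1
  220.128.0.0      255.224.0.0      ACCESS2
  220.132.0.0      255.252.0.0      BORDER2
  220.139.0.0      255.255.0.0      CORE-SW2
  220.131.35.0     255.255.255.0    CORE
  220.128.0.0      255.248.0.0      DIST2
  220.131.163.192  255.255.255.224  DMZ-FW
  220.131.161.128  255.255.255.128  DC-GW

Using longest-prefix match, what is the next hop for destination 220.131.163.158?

Routes whose prefix contains 220.131.163.158:
  0.0.0.0/0 (default, matches everything) -> INET-GW
  220.128.0.0/11 (220.128.0.0 - 220.159.255.255) -> ACCESS2
  220.128.0.0/12 (220.128.0.0 - 220.143.255.255) -> CORE-SW1
  220.128.0.0/13 (220.128.0.0 - 220.135.255.255) -> DIST2
More-specific entries that do NOT match:
  220.131.163.152/30 (220.131.163.152 - 220.131.163.155) does not contain 220.131.163.158
  220.131.163.192/27 (220.131.163.192 - 220.131.163.223) does not contain 220.131.163.158
  220.131.171.128/26 (220.131.171.128 - 220.131.171.191) does not contain 220.131.163.158
  220.131.161.128/25 (220.131.161.128 - 220.131.161.255) does not contain 220.131.163.158
  220.131.35.0/24 (220.131.35.0 - 220.131.35.255) does not contain 220.131.163.158
  220.131.224.0/22 (220.131.224.0 - 220.131.227.255) does not contain 220.131.163.158
  220.139.0.0/16 (220.139.0.0 - 220.139.255.255) does not contain 220.131.163.158
  220.132.0.0/14 (220.132.0.0 - 220.135.255.255) does not contain 220.131.163.158
Longest matching prefix is /13 -> next hop DIST2.

DIST2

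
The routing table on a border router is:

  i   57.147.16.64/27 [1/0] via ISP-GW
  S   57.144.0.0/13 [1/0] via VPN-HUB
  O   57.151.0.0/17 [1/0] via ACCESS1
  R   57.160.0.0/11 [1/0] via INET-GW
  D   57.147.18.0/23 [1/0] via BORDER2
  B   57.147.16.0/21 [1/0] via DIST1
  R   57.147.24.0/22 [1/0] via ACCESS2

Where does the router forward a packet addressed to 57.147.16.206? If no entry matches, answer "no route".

DIST1

Routes whose prefix contains 57.147.16.206:
  57.144.0.0/13 (57.144.0.0 - 57.151.255.255) -> VPN-HUB
  57.147.16.0/21 (57.147.16.0 - 57.147.23.255) -> DIST1
More-specific entries that do NOT match:
  57.147.16.64/27 (57.147.16.64 - 57.147.16.95) does not contain 57.147.16.206
  57.147.18.0/23 (57.147.18.0 - 57.147.19.255) does not contain 57.147.16.206
  57.147.24.0/22 (57.147.24.0 - 57.147.27.255) does not contain 57.147.16.206
Longest matching prefix is /21 -> next hop DIST1.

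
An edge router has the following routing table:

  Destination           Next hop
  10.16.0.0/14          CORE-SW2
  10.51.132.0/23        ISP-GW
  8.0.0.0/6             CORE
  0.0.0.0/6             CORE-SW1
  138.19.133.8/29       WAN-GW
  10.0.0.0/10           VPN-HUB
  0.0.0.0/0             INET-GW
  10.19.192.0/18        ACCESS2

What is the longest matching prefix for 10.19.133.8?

10.16.0.0/14

Entries matching 10.19.133.8:
  0.0.0.0/0 (default, matches everything)
  8.0.0.0/6 (8.0.0.0 - 11.255.255.255)
  10.0.0.0/10 (10.0.0.0 - 10.63.255.255)
  10.16.0.0/14 (10.16.0.0 - 10.19.255.255)
Most specific is 10.16.0.0/14.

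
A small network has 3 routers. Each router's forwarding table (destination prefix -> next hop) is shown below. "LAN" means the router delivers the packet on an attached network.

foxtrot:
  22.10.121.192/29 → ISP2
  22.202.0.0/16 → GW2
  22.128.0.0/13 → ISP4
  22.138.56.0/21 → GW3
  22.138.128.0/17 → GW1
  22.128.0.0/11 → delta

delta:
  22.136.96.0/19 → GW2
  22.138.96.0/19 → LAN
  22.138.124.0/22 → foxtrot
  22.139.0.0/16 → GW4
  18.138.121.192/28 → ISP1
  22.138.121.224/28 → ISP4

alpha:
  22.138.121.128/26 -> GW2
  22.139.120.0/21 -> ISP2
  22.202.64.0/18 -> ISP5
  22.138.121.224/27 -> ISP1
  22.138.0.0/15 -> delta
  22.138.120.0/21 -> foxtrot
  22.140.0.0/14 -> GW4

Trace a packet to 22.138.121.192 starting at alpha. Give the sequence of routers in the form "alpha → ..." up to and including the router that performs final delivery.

alpha → foxtrot → delta

At alpha: longest match for 22.138.121.192 is 22.138.120.0/21 -> foxtrot
At foxtrot: longest match for 22.138.121.192 is 22.128.0.0/11 -> delta
At delta: longest match for 22.138.121.192 is 22.138.96.0/19 -> LAN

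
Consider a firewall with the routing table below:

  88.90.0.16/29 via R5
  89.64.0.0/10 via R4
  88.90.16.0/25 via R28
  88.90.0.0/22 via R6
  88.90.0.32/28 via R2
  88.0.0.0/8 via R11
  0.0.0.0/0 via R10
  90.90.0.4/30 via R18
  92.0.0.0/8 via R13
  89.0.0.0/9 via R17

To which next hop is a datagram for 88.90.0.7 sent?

Routes whose prefix contains 88.90.0.7:
  0.0.0.0/0 (default, matches everything) -> R10
  88.0.0.0/8 (88.0.0.0 - 88.255.255.255) -> R11
  88.90.0.0/22 (88.90.0.0 - 88.90.3.255) -> R6
More-specific entries that do NOT match:
  90.90.0.4/30 (90.90.0.4 - 90.90.0.7) does not contain 88.90.0.7
  88.90.0.16/29 (88.90.0.16 - 88.90.0.23) does not contain 88.90.0.7
  88.90.0.32/28 (88.90.0.32 - 88.90.0.47) does not contain 88.90.0.7
  88.90.16.0/25 (88.90.16.0 - 88.90.16.127) does not contain 88.90.0.7
Longest matching prefix is /22 -> next hop R6.

R6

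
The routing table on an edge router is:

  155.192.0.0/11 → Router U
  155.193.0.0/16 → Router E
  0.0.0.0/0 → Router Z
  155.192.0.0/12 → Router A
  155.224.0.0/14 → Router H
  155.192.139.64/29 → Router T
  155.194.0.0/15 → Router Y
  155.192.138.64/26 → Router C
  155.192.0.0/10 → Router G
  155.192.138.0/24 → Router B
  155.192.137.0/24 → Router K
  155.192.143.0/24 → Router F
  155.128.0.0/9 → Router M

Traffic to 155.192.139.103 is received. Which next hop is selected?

Router A

Routes whose prefix contains 155.192.139.103:
  0.0.0.0/0 (default, matches everything) -> Router Z
  155.128.0.0/9 (155.128.0.0 - 155.255.255.255) -> Router M
  155.192.0.0/10 (155.192.0.0 - 155.255.255.255) -> Router G
  155.192.0.0/11 (155.192.0.0 - 155.223.255.255) -> Router U
  155.192.0.0/12 (155.192.0.0 - 155.207.255.255) -> Router A
More-specific entries that do NOT match:
  155.192.139.64/29 (155.192.139.64 - 155.192.139.71) does not contain 155.192.139.103
  155.192.138.64/26 (155.192.138.64 - 155.192.138.127) does not contain 155.192.139.103
  155.192.138.0/24 (155.192.138.0 - 155.192.138.255) does not contain 155.192.139.103
  155.192.137.0/24 (155.192.137.0 - 155.192.137.255) does not contain 155.192.139.103
  155.192.143.0/24 (155.192.143.0 - 155.192.143.255) does not contain 155.192.139.103
  155.193.0.0/16 (155.193.0.0 - 155.193.255.255) does not contain 155.192.139.103
  155.194.0.0/15 (155.194.0.0 - 155.195.255.255) does not contain 155.192.139.103
  155.224.0.0/14 (155.224.0.0 - 155.227.255.255) does not contain 155.192.139.103
Longest matching prefix is /12 -> next hop Router A.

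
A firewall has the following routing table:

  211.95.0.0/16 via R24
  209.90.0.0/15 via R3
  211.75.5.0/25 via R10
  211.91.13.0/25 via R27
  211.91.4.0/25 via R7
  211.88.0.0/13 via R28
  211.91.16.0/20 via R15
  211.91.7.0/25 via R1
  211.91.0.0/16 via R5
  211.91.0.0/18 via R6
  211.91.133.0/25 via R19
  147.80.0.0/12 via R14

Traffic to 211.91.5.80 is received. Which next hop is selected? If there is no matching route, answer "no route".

Routes whose prefix contains 211.91.5.80:
  211.88.0.0/13 (211.88.0.0 - 211.95.255.255) -> R28
  211.91.0.0/16 (211.91.0.0 - 211.91.255.255) -> R5
  211.91.0.0/18 (211.91.0.0 - 211.91.63.255) -> R6
More-specific entries that do NOT match:
  211.75.5.0/25 (211.75.5.0 - 211.75.5.127) does not contain 211.91.5.80
  211.91.13.0/25 (211.91.13.0 - 211.91.13.127) does not contain 211.91.5.80
  211.91.4.0/25 (211.91.4.0 - 211.91.4.127) does not contain 211.91.5.80
  211.91.7.0/25 (211.91.7.0 - 211.91.7.127) does not contain 211.91.5.80
  211.91.133.0/25 (211.91.133.0 - 211.91.133.127) does not contain 211.91.5.80
  211.91.16.0/20 (211.91.16.0 - 211.91.31.255) does not contain 211.91.5.80
Longest matching prefix is /18 -> next hop R6.

R6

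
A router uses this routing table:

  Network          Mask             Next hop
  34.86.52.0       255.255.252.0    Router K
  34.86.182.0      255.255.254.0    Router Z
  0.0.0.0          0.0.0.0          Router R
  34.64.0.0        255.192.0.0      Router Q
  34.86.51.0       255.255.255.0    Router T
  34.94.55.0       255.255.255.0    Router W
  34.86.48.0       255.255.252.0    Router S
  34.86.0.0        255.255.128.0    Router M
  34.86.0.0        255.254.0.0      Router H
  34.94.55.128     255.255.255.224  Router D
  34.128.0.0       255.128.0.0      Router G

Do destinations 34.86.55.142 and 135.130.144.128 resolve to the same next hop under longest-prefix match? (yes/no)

34.86.55.142: longest match 34.86.52.0/22 -> Router K
135.130.144.128: longest match 0.0.0.0/0 -> Router R

no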